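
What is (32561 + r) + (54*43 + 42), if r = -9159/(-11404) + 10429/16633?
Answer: 6624940689063/189682732 ≈ 34926.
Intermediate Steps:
r = 271273963/189682732 (r = -9159*(-1/11404) + 10429*(1/16633) = 9159/11404 + 10429/16633 = 271273963/189682732 ≈ 1.4301)
(32561 + r) + (54*43 + 42) = (32561 + 271273963/189682732) + (54*43 + 42) = 6176530710615/189682732 + (2322 + 42) = 6176530710615/189682732 + 2364 = 6624940689063/189682732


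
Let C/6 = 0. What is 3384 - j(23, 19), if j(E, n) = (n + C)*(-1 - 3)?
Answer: 3460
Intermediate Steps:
C = 0 (C = 6*0 = 0)
j(E, n) = -4*n (j(E, n) = (n + 0)*(-1 - 3) = n*(-4) = -4*n)
3384 - j(23, 19) = 3384 - (-4)*19 = 3384 - 1*(-76) = 3384 + 76 = 3460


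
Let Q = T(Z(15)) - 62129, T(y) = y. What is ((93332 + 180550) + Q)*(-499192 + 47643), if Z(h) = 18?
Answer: -95624983279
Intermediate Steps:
Q = -62111 (Q = 18 - 62129 = -62111)
((93332 + 180550) + Q)*(-499192 + 47643) = ((93332 + 180550) - 62111)*(-499192 + 47643) = (273882 - 62111)*(-451549) = 211771*(-451549) = -95624983279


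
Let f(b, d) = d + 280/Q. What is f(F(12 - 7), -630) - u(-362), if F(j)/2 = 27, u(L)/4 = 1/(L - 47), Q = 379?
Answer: -97540894/155011 ≈ -629.25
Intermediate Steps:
u(L) = 4/(-47 + L) (u(L) = 4/(L - 47) = 4/(-47 + L))
F(j) = 54 (F(j) = 2*27 = 54)
f(b, d) = 280/379 + d (f(b, d) = d + 280/379 = 280/379 + d)
f(F(12 - 7), -630) - u(-362) = (280/379 - 630) - 4/(-47 - 362) = -238490/379 - 4/(-409) = -238490/379 - 4*(-1)/409 = -238490/379 - 1*(-4/409) = -238490/379 + 4/409 = -97540894/155011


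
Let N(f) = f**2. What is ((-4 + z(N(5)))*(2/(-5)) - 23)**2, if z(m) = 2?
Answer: 12321/25 ≈ 492.84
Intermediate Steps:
((-4 + z(N(5)))*(2/(-5)) - 23)**2 = ((-4 + 2)*(2/(-5)) - 23)**2 = (-4*(-1)/5 - 23)**2 = (-2*(-2/5) - 23)**2 = (4/5 - 23)**2 = (-111/5)**2 = 12321/25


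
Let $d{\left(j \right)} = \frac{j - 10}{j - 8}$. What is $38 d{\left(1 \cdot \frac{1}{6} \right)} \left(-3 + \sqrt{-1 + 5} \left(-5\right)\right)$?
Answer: $- \frac{29146}{47} \approx -620.13$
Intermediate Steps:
$d{\left(j \right)} = \frac{-10 + j}{-8 + j}$
$38 d{\left(1 \cdot \frac{1}{6} \right)} \left(-3 + \sqrt{-1 + 5} \left(-5\right)\right) = 38 \frac{-10 + 1 \cdot \frac{1}{6}}{-8 + 1 \cdot \frac{1}{6}} \left(-3 + \sqrt{-1 + 5} \left(-5\right)\right) = 38 \frac{-10 + 1 \cdot \frac{1}{6}}{-8 + 1 \cdot \frac{1}{6}} \left(-3 + \sqrt{4} \left(-5\right)\right) = 38 \frac{-10 + \frac{1}{6}}{-8 + \frac{1}{6}} \left(-3 + 2 \left(-5\right)\right) = 38 \frac{1}{- \frac{47}{6}} \left(- \frac{59}{6}\right) \left(-3 - 10\right) = 38 \left(\left(- \frac{6}{47}\right) \left(- \frac{59}{6}\right)\right) \left(-13\right) = 38 \cdot \frac{59}{47} \left(-13\right) = \frac{2242}{47} \left(-13\right) = - \frac{29146}{47}$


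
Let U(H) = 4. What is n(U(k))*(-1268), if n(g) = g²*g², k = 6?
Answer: -324608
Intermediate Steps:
n(g) = g⁴
n(U(k))*(-1268) = 4⁴*(-1268) = 256*(-1268) = -324608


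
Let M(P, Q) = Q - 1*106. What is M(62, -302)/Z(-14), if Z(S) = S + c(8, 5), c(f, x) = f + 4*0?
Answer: 68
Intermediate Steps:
M(P, Q) = -106 + Q (M(P, Q) = Q - 106 = -106 + Q)
c(f, x) = f (c(f, x) = f + 0 = f)
Z(S) = 8 + S (Z(S) = S + 8 = 8 + S)
M(62, -302)/Z(-14) = (-106 - 302)/(8 - 14) = -408/(-6) = -408*(-1/6) = 68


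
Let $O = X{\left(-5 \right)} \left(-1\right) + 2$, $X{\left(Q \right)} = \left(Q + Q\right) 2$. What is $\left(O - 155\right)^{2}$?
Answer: $17689$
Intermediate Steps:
$X{\left(Q \right)} = 4 Q$ ($X{\left(Q \right)} = 2 Q 2 = 4 Q$)
$O = 22$ ($O = 4 \left(-5\right) \left(-1\right) + 2 = \left(-20\right) \left(-1\right) + 2 = 20 + 2 = 22$)
$\left(O - 155\right)^{2} = \left(22 - 155\right)^{2} = \left(-133\right)^{2} = 17689$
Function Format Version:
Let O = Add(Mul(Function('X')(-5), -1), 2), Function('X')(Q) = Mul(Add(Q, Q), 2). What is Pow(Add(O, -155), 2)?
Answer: 17689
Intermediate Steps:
Function('X')(Q) = Mul(4, Q) (Function('X')(Q) = Mul(Mul(2, Q), 2) = Mul(4, Q))
O = 22 (O = Add(Mul(Mul(4, -5), -1), 2) = Add(Mul(-20, -1), 2) = Add(20, 2) = 22)
Pow(Add(O, -155), 2) = Pow(Add(22, -155), 2) = Pow(-133, 2) = 17689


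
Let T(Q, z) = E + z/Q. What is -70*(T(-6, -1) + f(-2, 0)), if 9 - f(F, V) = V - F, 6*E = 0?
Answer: -1505/3 ≈ -501.67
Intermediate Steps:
E = 0 (E = (⅙)*0 = 0)
f(F, V) = 9 + F - V (f(F, V) = 9 - (V - F) = 9 + (F - V) = 9 + F - V)
T(Q, z) = z/Q (T(Q, z) = 0 + z/Q = z/Q)
-70*(T(-6, -1) + f(-2, 0)) = -70*(-1/(-6) + (9 - 2 - 1*0)) = -70*(-1*(-⅙) + (9 - 2 + 0)) = -70*(⅙ + 7) = -70*43/6 = -1505/3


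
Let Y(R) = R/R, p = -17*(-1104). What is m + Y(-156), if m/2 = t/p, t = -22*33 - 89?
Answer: 8569/9384 ≈ 0.91315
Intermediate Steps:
t = -815 (t = -726 - 89 = -815)
p = 18768
m = -815/9384 (m = 2*(-815/18768) = -815/9384 ≈ -0.086850)
Y(R) = 1
m + Y(-156) = -815/9384 + 1 = 8569/9384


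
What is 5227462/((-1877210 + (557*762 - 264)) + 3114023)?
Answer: 5227462/1660983 ≈ 3.1472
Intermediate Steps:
5227462/((-1877210 + (557*762 - 264)) + 3114023) = 5227462/((-1877210 + (424434 - 264)) + 3114023) = 5227462/((-1877210 + 424170) + 3114023) = 5227462/(-1453040 + 3114023) = 5227462/1660983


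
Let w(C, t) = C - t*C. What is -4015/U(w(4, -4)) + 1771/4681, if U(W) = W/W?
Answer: -18792444/4681 ≈ -4014.6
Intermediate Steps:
w(C, t) = C - C*t
U(W) = 1
-4015/U(w(4, -4)) + 1771/4681 = -4015/1 + 1771/4681 = -4015*1 + 1771*(1/4681) = -4015 + 1771/4681 = -18792444/4681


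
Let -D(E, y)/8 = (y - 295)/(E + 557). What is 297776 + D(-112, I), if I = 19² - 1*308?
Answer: 132512256/445 ≈ 2.9778e+5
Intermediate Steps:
I = 53 (I = 361 - 308 = 53)
D(E, y) = -8*(-295 + y)/(557 + E) (D(E, y) = -8*(y - 295)/(E + 557) = -8*(-295 + y)/(557 + E))
297776 + D(-112, I) = 297776 + 8*(295 - 1*53)/(557 - 112) = 297776 + 8*(295 - 53)/445 = 297776 + 8*(1/445)*242 = 297776 + 1936/445 = 132512256/445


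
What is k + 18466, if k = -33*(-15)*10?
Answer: 23416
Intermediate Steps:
k = 4950 (k = 495*10 = 4950)
k + 18466 = 4950 + 18466 = 23416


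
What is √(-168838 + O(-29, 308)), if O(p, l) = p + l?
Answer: I*√168559 ≈ 410.56*I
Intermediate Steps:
O(p, l) = l + p
√(-168838 + O(-29, 308)) = √(-168838 + (308 - 29)) = √(-168838 + 279) = √(-168559) = I*√168559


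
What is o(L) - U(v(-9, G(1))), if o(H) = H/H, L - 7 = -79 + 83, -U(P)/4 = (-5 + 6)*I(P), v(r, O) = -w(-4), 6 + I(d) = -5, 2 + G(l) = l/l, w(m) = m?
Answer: -43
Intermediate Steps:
G(l) = -1 (G(l) = -2 + l/l = -2 + 1 = -1)
I(d) = -11 (I(d) = -6 - 5 = -11)
v(r, O) = 4 (v(r, O) = -1*(-4) = 4)
U(P) = 44 (U(P) = -4*(-5 + 6)*(-11) = -4*(-11) = 44)
L = 11 (L = 7 + (-79 + 83) = 7 + 4 = 11)
o(H) = 1
o(L) - U(v(-9, G(1))) = 1 - 1*44 = 1 - 44 = -43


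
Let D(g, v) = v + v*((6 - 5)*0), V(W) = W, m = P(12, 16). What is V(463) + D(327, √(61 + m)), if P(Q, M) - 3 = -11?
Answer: 463 + √53 ≈ 470.28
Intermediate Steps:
P(Q, M) = -8 (P(Q, M) = 3 - 11 = -8)
m = -8
D(g, v) = v (D(g, v) = v + v*(1*0) = v + v*0 = v + 0 = v)
V(463) + D(327, √(61 + m)) = 463 + √(61 - 8) = 463 + √53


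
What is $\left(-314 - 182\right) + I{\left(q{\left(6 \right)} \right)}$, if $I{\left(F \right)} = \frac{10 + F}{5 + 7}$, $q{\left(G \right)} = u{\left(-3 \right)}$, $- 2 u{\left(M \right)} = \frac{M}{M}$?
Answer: $- \frac{11885}{24} \approx -495.21$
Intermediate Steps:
$u{\left(M \right)} = - \frac{1}{2}$ ($u{\left(M \right)} = - \frac{M \frac{1}{M}}{2} = \left(- \frac{1}{2}\right) 1 = - \frac{1}{2}$)
$q{\left(G \right)} = - \frac{1}{2}$
$I{\left(F \right)} = \frac{5}{6} + \frac{F}{12}$ ($I{\left(F \right)} = \frac{10 + F}{12} = \left(10 + F\right) \frac{1}{12} = \frac{5}{6} + \frac{F}{12}$)
$\left(-314 - 182\right) + I{\left(q{\left(6 \right)} \right)} = \left(-314 - 182\right) + \left(\frac{5}{6} + \frac{1}{12} \left(- \frac{1}{2}\right)\right) = -496 + \left(\frac{5}{6} - \frac{1}{24}\right) = -496 + \frac{19}{24} = - \frac{11885}{24}$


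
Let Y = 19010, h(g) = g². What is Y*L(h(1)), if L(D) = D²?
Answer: 19010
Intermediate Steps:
Y*L(h(1)) = 19010*(1²)² = 19010*1² = 19010*1 = 19010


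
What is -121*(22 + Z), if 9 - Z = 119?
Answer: 10648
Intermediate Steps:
Z = -110 (Z = 9 - 1*119 = 9 - 119 = -110)
-121*(22 + Z) = -121*(22 - 110) = -121*(-88) = 10648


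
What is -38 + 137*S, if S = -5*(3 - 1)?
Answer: -1408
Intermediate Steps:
S = -10 (S = -5*2 = -10)
-38 + 137*S = -38 + 137*(-10) = -38 - 1370 = -1408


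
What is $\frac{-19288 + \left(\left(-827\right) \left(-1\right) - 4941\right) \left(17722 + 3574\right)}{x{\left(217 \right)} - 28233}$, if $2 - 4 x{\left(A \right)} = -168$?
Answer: $\frac{175262064}{56381} \approx 3108.5$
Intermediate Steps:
$x{\left(A \right)} = \frac{85}{2}$ ($x{\left(A \right)} = \frac{1}{2} - -42 = \frac{1}{2} + 42 = \frac{85}{2}$)
$\frac{-19288 + \left(\left(-827\right) \left(-1\right) - 4941\right) \left(17722 + 3574\right)}{x{\left(217 \right)} - 28233} = \frac{-19288 + \left(\left(-827\right) \left(-1\right) - 4941\right) \left(17722 + 3574\right)}{\frac{85}{2} - 28233} = \frac{-19288 + \left(827 - 4941\right) 21296}{- \frac{56381}{2}} = \left(-19288 - 87611744\right) \left(- \frac{2}{56381}\right) = \left(-87631032\right) \left(- \frac{2}{56381}\right) = \frac{175262064}{56381}$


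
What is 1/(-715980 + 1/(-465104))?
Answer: -465104/333005161921 ≈ -1.3967e-6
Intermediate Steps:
1/(-715980 + 1/(-465104)) = 1/(-715980 - 1/465104) = 1/(-333005161921/465104) = -465104/333005161921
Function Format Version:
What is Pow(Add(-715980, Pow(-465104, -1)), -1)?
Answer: Rational(-465104, 333005161921) ≈ -1.3967e-6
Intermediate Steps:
Pow(Add(-715980, Pow(-465104, -1)), -1) = Pow(Add(-715980, Rational(-1, 465104)), -1) = Pow(Rational(-333005161921, 465104), -1) = Rational(-465104, 333005161921)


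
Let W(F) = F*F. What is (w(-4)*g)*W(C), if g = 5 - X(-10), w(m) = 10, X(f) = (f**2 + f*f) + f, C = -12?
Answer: -266400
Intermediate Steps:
X(f) = f + 2*f**2 (X(f) = (f**2 + f**2) + f = 2*f**2 + f = f + 2*f**2)
W(F) = F**2
g = -185 (g = 5 - (-10)*(1 + 2*(-10)) = 5 - (-10)*(1 - 20) = 5 - (-10)*(-19) = 5 - 1*190 = 5 - 190 = -185)
(w(-4)*g)*W(C) = (10*(-185))*(-12)**2 = -1850*144 = -266400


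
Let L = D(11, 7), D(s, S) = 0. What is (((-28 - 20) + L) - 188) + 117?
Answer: -119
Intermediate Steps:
L = 0
(((-28 - 20) + L) - 188) + 117 = (((-28 - 20) + 0) - 188) + 117 = ((-48 + 0) - 188) + 117 = (-48 - 188) + 117 = -236 + 117 = -119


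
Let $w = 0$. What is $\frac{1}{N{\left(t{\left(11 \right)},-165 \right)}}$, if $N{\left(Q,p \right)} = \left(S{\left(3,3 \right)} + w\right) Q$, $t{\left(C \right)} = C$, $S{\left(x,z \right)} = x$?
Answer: $\frac{1}{33} \approx 0.030303$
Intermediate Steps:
$N{\left(Q,p \right)} = 3 Q$ ($N{\left(Q,p \right)} = \left(3 + 0\right) Q = 3 Q$)
$\frac{1}{N{\left(t{\left(11 \right)},-165 \right)}} = \frac{1}{3 \cdot 11} = \frac{1}{33}$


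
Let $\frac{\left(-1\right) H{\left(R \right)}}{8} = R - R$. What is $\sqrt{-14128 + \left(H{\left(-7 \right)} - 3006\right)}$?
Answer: $i \sqrt{17134} \approx 130.9 i$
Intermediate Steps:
$H{\left(R \right)} = 0$ ($H{\left(R \right)} = - 8 \left(R - R\right) = \left(-8\right) 0 = 0$)
$\sqrt{-14128 + \left(H{\left(-7 \right)} - 3006\right)} = \sqrt{-14128 + \left(0 - 3006\right)} = \sqrt{-14128 - 3006} = \sqrt{-17134} = i \sqrt{17134}$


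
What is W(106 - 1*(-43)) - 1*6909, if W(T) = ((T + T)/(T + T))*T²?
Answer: 15292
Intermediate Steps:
W(T) = T² (W(T) = ((2*T)/((2*T)))*T² = ((2*T)*(1/(2*T)))*T² = 1*T² = T²)
W(106 - 1*(-43)) - 1*6909 = (106 - 1*(-43))² - 1*6909 = (106 + 43)² - 6909 = 149² - 6909 = 22201 - 6909 = 15292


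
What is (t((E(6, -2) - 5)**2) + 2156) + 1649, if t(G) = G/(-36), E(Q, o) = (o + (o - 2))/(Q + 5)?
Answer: 16570859/4356 ≈ 3804.1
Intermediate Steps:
E(Q, o) = (-2 + 2*o)/(5 + Q) (E(Q, o) = (o + (-2 + o))/(5 + Q) = (-2 + 2*o)/(5 + Q))
t(G) = -G/36 (t(G) = G*(-1/36) = -G/36)
(t((E(6, -2) - 5)**2) + 2156) + 1649 = (-(2*(-1 - 2)/(5 + 6) - 5)**2/36 + 2156) + 1649 = (-(2*(-3)/11 - 5)**2/36 + 2156) + 1649 = (-(2*(1/11)*(-3) - 5)**2/36 + 2156) + 1649 = (-(-6/11 - 5)**2/36 + 2156) + 1649 = (-(-61/11)**2/36 + 2156) + 1649 = (-1/36*3721/121 + 2156) + 1649 = (-3721/4356 + 2156) + 1649 = 9387815/4356 + 1649 = 16570859/4356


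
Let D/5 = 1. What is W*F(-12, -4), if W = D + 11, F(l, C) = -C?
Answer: 64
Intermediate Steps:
D = 5 (D = 5*1 = 5)
W = 16 (W = 5 + 11 = 16)
W*F(-12, -4) = 16*(-1*(-4)) = 16*4 = 64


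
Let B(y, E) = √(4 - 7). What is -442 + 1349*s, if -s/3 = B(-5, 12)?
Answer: -442 - 4047*I*√3 ≈ -442.0 - 7009.6*I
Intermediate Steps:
B(y, E) = I*√3 (B(y, E) = √(-3) = I*√3)
s = -3*I*√3 ≈ -5.1962*I
-442 + 1349*s = -442 + 1349*(-3*I*√3) = -442 - 4047*I*√3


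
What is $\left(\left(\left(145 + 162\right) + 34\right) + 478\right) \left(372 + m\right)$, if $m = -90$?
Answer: $230958$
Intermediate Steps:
$\left(\left(\left(145 + 162\right) + 34\right) + 478\right) \left(372 + m\right) = \left(\left(\left(145 + 162\right) + 34\right) + 478\right) \left(372 - 90\right) = \left(\left(307 + 34\right) + 478\right) 282 = \left(341 + 478\right) 282 = 819 \cdot 282 = 230958$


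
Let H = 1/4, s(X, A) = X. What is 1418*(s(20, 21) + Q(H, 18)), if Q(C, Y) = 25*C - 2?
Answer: 68773/2 ≈ 34387.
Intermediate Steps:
H = ¼ ≈ 0.25000
Q(C, Y) = -2 + 25*C
1418*(s(20, 21) + Q(H, 18)) = 1418*(20 + (-2 + 25*(¼))) = 1418*(20 + (-2 + 25/4)) = 1418*(20 + 17/4) = 1418*(97/4) = 68773/2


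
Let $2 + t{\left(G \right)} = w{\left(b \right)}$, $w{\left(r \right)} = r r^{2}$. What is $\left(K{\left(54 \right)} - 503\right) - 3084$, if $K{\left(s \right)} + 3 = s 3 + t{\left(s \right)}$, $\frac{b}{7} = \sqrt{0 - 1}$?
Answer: $-3430 - 343 i \approx -3430.0 - 343.0 i$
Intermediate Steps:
$b = 7 i$ ($b = 7 \sqrt{0 - 1} = 7 \sqrt{-1} = 7 i \approx 7.0 i$)
$w{\left(r \right)} = r^{3}$
$t{\left(G \right)} = -2 - 343 i$ ($t{\left(G \right)} = -2 + \left(7 i\right)^{3} = -2 - 343 i$)
$K{\left(s \right)} = -5 - 343 i + 3 s$ ($K{\left(s \right)} = -3 - \left(2 + 343 i - s 3\right) = -3 - \left(2 - 3 s + 343 i\right) = -5 - 343 i + 3 s$)
$\left(K{\left(54 \right)} - 503\right) - 3084 = \left(\left(-5 - 343 i + 3 \cdot 54\right) - 503\right) - 3084 = \left(\left(-5 - 343 i + 162\right) - 503\right) - 3084 = \left(\left(157 - 343 i\right) - 503\right) - 3084 = \left(-346 - 343 i\right) - 3084 = -3430 - 343 i$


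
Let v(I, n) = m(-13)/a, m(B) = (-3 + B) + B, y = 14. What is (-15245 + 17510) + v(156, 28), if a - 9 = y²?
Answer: 464296/205 ≈ 2264.9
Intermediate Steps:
a = 205 (a = 9 + 14² = 9 + 196 = 205)
m(B) = -3 + 2*B
v(I, n) = -29/205 (v(I, n) = (-3 + 2*(-13))/205 = (-3 - 26)*(1/205) = -29*1/205 = -29/205)
(-15245 + 17510) + v(156, 28) = (-15245 + 17510) - 29/205 = 2265 - 29/205 = 464296/205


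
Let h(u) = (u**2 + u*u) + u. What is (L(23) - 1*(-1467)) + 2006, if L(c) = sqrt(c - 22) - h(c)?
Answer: 2393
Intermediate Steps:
h(u) = u + 2*u**2 (h(u) = (u**2 + u**2) + u = 2*u**2 + u = u + 2*u**2)
L(c) = sqrt(-22 + c) - c*(1 + 2*c) (L(c) = sqrt(c - 22) - c*(1 + 2*c) = sqrt(-22 + c) - c*(1 + 2*c))
(L(23) - 1*(-1467)) + 2006 = ((sqrt(-22 + 23) - 1*23*(1 + 2*23)) - 1*(-1467)) + 2006 = ((sqrt(1) - 1*23*(1 + 46)) + 1467) + 2006 = ((1 - 1*23*47) + 1467) + 2006 = ((1 - 1081) + 1467) + 2006 = (-1080 + 1467) + 2006 = 387 + 2006 = 2393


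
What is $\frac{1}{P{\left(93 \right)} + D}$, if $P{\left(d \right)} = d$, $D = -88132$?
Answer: $- \frac{1}{88039} \approx -1.1359 \cdot 10^{-5}$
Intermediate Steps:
$\frac{1}{P{\left(93 \right)} + D} = \frac{1}{93 - 88132} = \frac{1}{-88039} = - \frac{1}{88039}$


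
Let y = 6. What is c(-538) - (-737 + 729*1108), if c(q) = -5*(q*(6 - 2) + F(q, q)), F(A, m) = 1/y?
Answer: -4777415/6 ≈ -7.9624e+5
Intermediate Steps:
F(A, m) = ⅙ (F(A, m) = 1/6 = ⅙)
c(q) = -⅚ - 20*q (c(q) = -5*(q*(6 - 2) + ⅙) = -5*(q*4 + ⅙) = -5*(4*q + ⅙) = -5*(⅙ + 4*q) = -⅚ - 20*q)
c(-538) - (-737 + 729*1108) = (-⅚ - 20*(-538)) - (-737 + 729*1108) = (-⅚ + 10760) - (-737 + 807732) = 64555/6 - 1*806995 = 64555/6 - 806995 = -4777415/6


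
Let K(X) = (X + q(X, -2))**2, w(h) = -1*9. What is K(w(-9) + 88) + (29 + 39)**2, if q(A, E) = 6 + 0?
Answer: 11849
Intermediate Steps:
q(A, E) = 6
w(h) = -9
K(X) = (6 + X)**2 (K(X) = (X + 6)**2 = (6 + X)**2)
K(w(-9) + 88) + (29 + 39)**2 = (6 + (-9 + 88))**2 + (29 + 39)**2 = (6 + 79)**2 + 68**2 = 85**2 + 4624 = 7225 + 4624 = 11849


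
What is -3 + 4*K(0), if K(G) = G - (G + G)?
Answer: -3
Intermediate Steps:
K(G) = -G (K(G) = G - 2*G = -G)
-3 + 4*K(0) = -3 + 4*(-1*0) = -3 + 4*0 = -3 + 0 = -3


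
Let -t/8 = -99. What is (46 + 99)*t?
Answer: 114840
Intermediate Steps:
t = 792 (t = -8*(-99) = 792)
(46 + 99)*t = (46 + 99)*792 = 145*792 = 114840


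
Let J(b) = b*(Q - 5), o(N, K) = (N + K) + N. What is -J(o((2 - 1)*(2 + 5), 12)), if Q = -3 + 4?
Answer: 104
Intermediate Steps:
o(N, K) = K + 2*N (o(N, K) = (K + N) + N = K + 2*N)
Q = 1
J(b) = -4*b (J(b) = b*(1 - 5) = b*(-4) = -4*b)
-J(o((2 - 1)*(2 + 5), 12)) = -(-4)*(12 + 2*((2 - 1)*(2 + 5))) = -(-4)*(12 + 2*(1*7)) = -(-4)*(12 + 2*7) = -(-4)*(12 + 14) = -(-4)*26 = -1*(-104) = 104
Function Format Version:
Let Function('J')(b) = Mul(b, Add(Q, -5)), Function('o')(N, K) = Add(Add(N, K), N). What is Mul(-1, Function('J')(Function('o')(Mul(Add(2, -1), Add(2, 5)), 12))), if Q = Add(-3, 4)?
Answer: 104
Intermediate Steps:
Function('o')(N, K) = Add(K, Mul(2, N)) (Function('o')(N, K) = Add(Add(K, N), N) = Add(K, Mul(2, N)))
Q = 1
Function('J')(b) = Mul(-4, b) (Function('J')(b) = Mul(b, Add(1, -5)) = Mul(b, -4) = Mul(-4, b))
Mul(-1, Function('J')(Function('o')(Mul(Add(2, -1), Add(2, 5)), 12))) = Mul(-1, Mul(-4, Add(12, Mul(2, Mul(Add(2, -1), Add(2, 5)))))) = Mul(-1, Mul(-4, Add(12, Mul(2, Mul(1, 7))))) = Mul(-1, Mul(-4, Add(12, Mul(2, 7)))) = Mul(-1, Mul(-4, Add(12, 14))) = Mul(-1, Mul(-4, 26)) = Mul(-1, -104) = 104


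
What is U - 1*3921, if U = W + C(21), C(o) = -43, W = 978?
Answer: -2986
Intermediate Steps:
U = 935 (U = 978 - 43 = 935)
U - 1*3921 = 935 - 1*3921 = 935 - 3921 = -2986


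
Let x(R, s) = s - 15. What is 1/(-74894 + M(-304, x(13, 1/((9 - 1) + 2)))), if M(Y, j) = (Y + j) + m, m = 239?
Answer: -10/749739 ≈ -1.3338e-5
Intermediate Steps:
x(R, s) = -15 + s
M(Y, j) = 239 + Y + j (M(Y, j) = (Y + j) + 239 = 239 + Y + j)
1/(-74894 + M(-304, x(13, 1/((9 - 1) + 2)))) = 1/(-74894 + (239 - 304 + (-15 + 1/((9 - 1) + 2)))) = 1/(-74894 + (239 - 304 + (-15 + 1/(8 + 2)))) = 1/(-74894 + (239 - 304 + (-15 + 1/10))) = 1/(-74894 + (239 - 304 + (-15 + ⅒))) = 1/(-74894 + (239 - 304 - 149/10)) = 1/(-74894 - 799/10) = 1/(-749739/10) = -10/749739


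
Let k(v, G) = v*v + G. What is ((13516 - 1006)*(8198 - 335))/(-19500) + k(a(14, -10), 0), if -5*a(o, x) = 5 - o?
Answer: -655353/130 ≈ -5041.2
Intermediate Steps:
a(o, x) = -1 + o/5 (a(o, x) = -(5 - o)/5 = -1 + o/5)
k(v, G) = G + v**2 (k(v, G) = v**2 + G = G + v**2)
((13516 - 1006)*(8198 - 335))/(-19500) + k(a(14, -10), 0) = ((13516 - 1006)*(8198 - 335))/(-19500) + (0 + (-1 + (1/5)*14)**2) = (12510*7863)*(-1/19500) + (0 + (-1 + 14/5)**2) = 98366130*(-1/19500) + (0 + (9/5)**2) = -3278871/650 + (0 + 81/25) = -3278871/650 + 81/25 = -655353/130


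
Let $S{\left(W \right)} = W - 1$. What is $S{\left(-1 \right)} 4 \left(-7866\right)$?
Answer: $62928$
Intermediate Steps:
$S{\left(W \right)} = -1 + W$
$S{\left(-1 \right)} 4 \left(-7866\right) = \left(-1 - 1\right) 4 \left(-7866\right) = \left(-2\right) 4 \left(-7866\right) = \left(-8\right) \left(-7866\right) = 62928$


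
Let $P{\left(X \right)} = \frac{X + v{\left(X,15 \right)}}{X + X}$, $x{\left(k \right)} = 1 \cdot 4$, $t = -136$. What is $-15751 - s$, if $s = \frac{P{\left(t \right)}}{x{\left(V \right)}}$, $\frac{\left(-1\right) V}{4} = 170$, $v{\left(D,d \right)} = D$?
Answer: $- \frac{63005}{4} \approx -15751.0$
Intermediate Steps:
$V = -680$ ($V = \left(-4\right) 170 = -680$)
$x{\left(k \right)} = 4$
$P{\left(X \right)} = 1$ ($P{\left(X \right)} = \frac{X + X}{X + X} = \frac{2 X}{2 X} = 2 X \frac{1}{2 X} = 1$)
$s = \frac{1}{4}$ ($s = 1 \cdot \frac{1}{4} = \frac{1}{4} \approx 0.25$)
$-15751 - s = -15751 - \frac{1}{4} = - \frac{63005}{4}$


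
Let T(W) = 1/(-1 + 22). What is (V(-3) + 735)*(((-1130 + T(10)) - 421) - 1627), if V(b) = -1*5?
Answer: -48718010/21 ≈ -2.3199e+6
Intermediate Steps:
V(b) = -5
T(W) = 1/21
(V(-3) + 735)*(((-1130 + T(10)) - 421) - 1627) = (-5 + 735)*(((-1130 + 1/21) - 421) - 1627) = 730*((-23729/21 - 421) - 1627) = 730*(-32570/21 - 1627) = 730*(-66737/21) = -48718010/21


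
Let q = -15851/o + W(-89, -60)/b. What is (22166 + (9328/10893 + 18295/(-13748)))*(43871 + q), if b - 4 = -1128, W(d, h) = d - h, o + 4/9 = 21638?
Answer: 758932802720390268880387/780467374778704 ≈ 9.7241e+8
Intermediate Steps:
o = 194738/9 (o = -4/9 + 21638 = 194738/9 ≈ 21638.)
b = -1124 (b = 4 - 1128 = -1124)
q = -77350657/109442756 (q = -15851/194738/9 + (-89 - 1*(-60))/(-1124) = -15851*9/194738 + (-89 + 60)*(-1/1124) = -142659/194738 - 29*(-1/1124) = -142659/194738 + 29/1124 = -77350657/109442756 ≈ -0.70677)
(22166 + (9328/10893 + 18295/(-13748)))*(43871 + q) = (22166 + (9328/10893 + 18295/(-13748)))*(43871 - 77350657/109442756) = (22166 + (9328*(1/10893) + 18295*(-1/13748)))*(4801285797819/109442756) = (22166 + (9328/10893 - 18295/13748))*(4801285797819/109442756) = (22166 - 71046091/149756964)*(4801285797819/109442756) = (3319441817933/149756964)*(4801285797819/109442756) = 758932802720390268880387/780467374778704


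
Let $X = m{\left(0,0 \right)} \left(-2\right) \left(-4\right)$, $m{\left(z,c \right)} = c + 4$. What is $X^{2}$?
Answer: $1024$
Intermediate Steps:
$m{\left(z,c \right)} = 4 + c$
$X = 32$ ($X = \left(4 + 0\right) \left(-2\right) \left(-4\right) = 4 \left(-2\right) \left(-4\right) = \left(-8\right) \left(-4\right) = 32$)
$X^{2} = 32^{2} = 1024$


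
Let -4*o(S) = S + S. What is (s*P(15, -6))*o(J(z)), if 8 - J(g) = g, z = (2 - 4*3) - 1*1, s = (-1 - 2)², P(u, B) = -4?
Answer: 342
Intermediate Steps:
s = 9 (s = (-3)² = 9)
z = -11 (z = (2 - 12) - 1 = -10 - 1 = -11)
J(g) = 8 - g
o(S) = -S/2 (o(S) = -(S + S)/4 = -S/2)
(s*P(15, -6))*o(J(z)) = (9*(-4))*(-(8 - 1*(-11))/2) = -(-18)*(8 + 11) = -(-18)*19 = -36*(-19/2) = 342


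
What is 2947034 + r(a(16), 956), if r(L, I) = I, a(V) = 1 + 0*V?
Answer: 2947990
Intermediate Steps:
a(V) = 1 (a(V) = 1 + 0 = 1)
2947034 + r(a(16), 956) = 2947034 + 956 = 2947990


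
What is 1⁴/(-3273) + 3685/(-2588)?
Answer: -12063593/8470524 ≈ -1.4242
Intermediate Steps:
1⁴/(-3273) + 3685/(-2588) = 1*(-1/3273) + 3685*(-1/2588) = -1/3273 - 3685/2588 = -12063593/8470524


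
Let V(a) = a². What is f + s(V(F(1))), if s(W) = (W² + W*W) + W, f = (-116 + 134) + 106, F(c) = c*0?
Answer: 124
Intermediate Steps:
F(c) = 0
f = 124 (f = 18 + 106 = 124)
s(W) = W + 2*W² (s(W) = (W² + W²) + W = 2*W² + W = W + 2*W²)
f + s(V(F(1))) = 124 + 0²*(1 + 2*0²) = 124 + 0*(1 + 2*0) = 124 + 0*(1 + 0) = 124 + 0*1 = 124 + 0 = 124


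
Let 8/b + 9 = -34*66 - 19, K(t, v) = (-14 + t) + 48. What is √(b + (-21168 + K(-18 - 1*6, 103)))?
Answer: I*√426629983/142 ≈ 145.46*I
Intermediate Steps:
K(t, v) = 34 + t
b = -1/284 (b = 8/(-9 + (-34*66 - 19)) = 8/(-9 + (-2244 - 19)) = 8/(-9 - 2263) = 8/(-2272) = 8*(-1/2272) = -1/284 ≈ -0.0035211)
√(b + (-21168 + K(-18 - 1*6, 103))) = √(-1/284 + (-21168 + (34 + (-18 - 1*6)))) = √(-1/284 + (-21168 + (34 + (-18 - 6)))) = √(-1/284 + (-21168 + (34 - 24))) = √(-1/284 + (-21168 + 10)) = √(-1/284 - 21158) = √(-6008873/284) = I*√426629983/142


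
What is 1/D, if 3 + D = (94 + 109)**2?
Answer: 1/41206 ≈ 2.4268e-5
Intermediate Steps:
D = 41206 (D = -3 + (94 + 109)**2 = -3 + 203**2 = -3 + 41209 = 41206)
1/D = 1/41206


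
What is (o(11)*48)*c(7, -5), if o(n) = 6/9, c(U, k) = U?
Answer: 224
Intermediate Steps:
o(n) = ⅔ (o(n) = 6*(⅑) = ⅔)
(o(11)*48)*c(7, -5) = ((⅔)*48)*7 = 32*7 = 224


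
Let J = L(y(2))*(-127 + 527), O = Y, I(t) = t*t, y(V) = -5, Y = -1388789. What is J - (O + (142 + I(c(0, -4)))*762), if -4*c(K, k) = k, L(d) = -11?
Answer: 1275423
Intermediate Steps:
c(K, k) = -k/4
I(t) = t²
O = -1388789
J = -4400 (J = -11*(-127 + 527) = -11*400 = -4400)
J - (O + (142 + I(c(0, -4)))*762) = -4400 - (-1388789 + (142 + (-¼*(-4))²)*762) = -4400 - (-1388789 + (142 + 1²)*762) = -4400 - (-1388789 + (142 + 1)*762) = -4400 - (-1388789 + 143*762) = -4400 - (-1388789 + 108966) = -4400 - 1*(-1279823) = -4400 + 1279823 = 1275423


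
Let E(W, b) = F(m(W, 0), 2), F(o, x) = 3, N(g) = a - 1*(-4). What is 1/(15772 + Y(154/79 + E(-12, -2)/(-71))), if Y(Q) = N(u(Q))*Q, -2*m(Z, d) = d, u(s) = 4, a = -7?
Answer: 5609/88433057 ≈ 6.3427e-5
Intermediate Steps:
m(Z, d) = -d/2
N(g) = -3 (N(g) = -7 - 1*(-4) = -7 + 4 = -3)
E(W, b) = 3
Y(Q) = -3*Q
1/(15772 + Y(154/79 + E(-12, -2)/(-71))) = 1/(15772 - 3*(154/79 + 3/(-71))) = 1/(15772 - 3*(154*(1/79) + 3*(-1/71))) = 1/(15772 - 3*(154/79 - 3/71)) = 1/(15772 - 3*10697/5609) = 1/(15772 - 32091/5609) = 1/(88433057/5609) = 5609/88433057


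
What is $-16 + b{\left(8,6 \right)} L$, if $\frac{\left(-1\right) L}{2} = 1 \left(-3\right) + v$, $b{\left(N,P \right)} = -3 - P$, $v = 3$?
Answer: $-16$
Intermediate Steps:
$L = 0$ ($L = - 2 \left(1 \left(-3\right) + 3\right) = - 2 \left(-3 + 3\right) = \left(-2\right) 0 = 0$)
$-16 + b{\left(8,6 \right)} L = -16 + \left(-3 - 6\right) 0 = -16 - 0 = -16 + 0 = -16$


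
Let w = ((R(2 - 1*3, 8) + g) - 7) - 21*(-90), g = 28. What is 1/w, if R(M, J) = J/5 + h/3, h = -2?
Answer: 15/28679 ≈ 0.00052303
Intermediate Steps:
R(M, J) = -⅔ + J/5 (R(M, J) = J/5 - 2/3 = J*(⅕) - 2*⅓ = J/5 - ⅔ = -⅔ + J/5)
w = 28679/15 (w = (((-⅔ + (⅕)*8) + 28) - 7) - 21*(-90) = (((-⅔ + 8/5) + 28) - 7) + 1890 = ((14/15 + 28) - 7) + 1890 = (434/15 - 7) + 1890 = 329/15 + 1890 = 28679/15 ≈ 1911.9)
1/w = 1/(28679/15) = 15/28679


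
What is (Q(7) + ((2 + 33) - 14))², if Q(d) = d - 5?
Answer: 529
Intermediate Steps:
Q(d) = -5 + d
(Q(7) + ((2 + 33) - 14))² = ((-5 + 7) + ((2 + 33) - 14))² = (2 + (35 - 14))² = (2 + 21)² = 23² = 529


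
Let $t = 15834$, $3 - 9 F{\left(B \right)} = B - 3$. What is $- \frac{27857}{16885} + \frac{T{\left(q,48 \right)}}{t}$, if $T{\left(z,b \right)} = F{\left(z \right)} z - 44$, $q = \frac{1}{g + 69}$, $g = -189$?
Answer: $- \frac{11452253608577}{6929895772800} \approx -1.6526$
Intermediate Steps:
$F{\left(B \right)} = \frac{2}{3} - \frac{B}{9}$ ($F{\left(B \right)} = \frac{1}{3} - \frac{B - 3}{9} = \frac{1}{3} - \frac{-3 + B}{9} = \frac{1}{3} - \left(- \frac{1}{3} + \frac{B}{9}\right) = \frac{2}{3} - \frac{B}{9}$)
$q = - \frac{1}{120}$ ($q = \frac{1}{-189 + 69} = \frac{1}{-120} = - \frac{1}{120} \approx -0.0083333$)
$T{\left(z,b \right)} = -44 + z \left(\frac{2}{3} - \frac{z}{9}\right)$ ($T{\left(z,b \right)} = \left(\frac{2}{3} - \frac{z}{9}\right) z - 44 = z \left(\frac{2}{3} - \frac{z}{9}\right) - 44 = -44 + z \left(\frac{2}{3} - \frac{z}{9}\right)$)
$- \frac{27857}{16885} + \frac{T{\left(q,48 \right)}}{t} = - \frac{27857}{16885} + \frac{-44 - - \frac{-6 - \frac{1}{120}}{1080}}{15834} = \left(-27857\right) \frac{1}{16885} + \left(-44 - \left(- \frac{1}{1080}\right) \left(- \frac{721}{120}\right)\right) \frac{1}{15834} = - \frac{27857}{16885} + \left(-44 - \frac{721}{129600}\right) \frac{1}{15834} = - \frac{27857}{16885} - \frac{5703121}{2052086400} = - \frac{11452253608577}{6929895772800}$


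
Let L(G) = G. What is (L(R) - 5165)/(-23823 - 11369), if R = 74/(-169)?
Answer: 872959/5947448 ≈ 0.14678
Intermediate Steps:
R = -74/169 (R = 74*(-1/169) = -74/169 ≈ -0.43787)
(L(R) - 5165)/(-23823 - 11369) = (-74/169 - 5165)/(-23823 - 11369) = -872959/169/(-35192) = -872959/169*(-1/35192) = 872959/5947448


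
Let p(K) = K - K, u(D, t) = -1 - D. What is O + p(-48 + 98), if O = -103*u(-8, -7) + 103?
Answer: -618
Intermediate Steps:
p(K) = 0
O = -618 (O = -103*(-1 - 1*(-8)) + 103 = -103*(-1 + 8) + 103 = -103*7 + 103 = -721 + 103 = -618)
O + p(-48 + 98) = -618 + 0 = -618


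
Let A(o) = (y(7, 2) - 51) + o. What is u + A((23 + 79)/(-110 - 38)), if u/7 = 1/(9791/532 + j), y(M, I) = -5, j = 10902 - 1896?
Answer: -20139848109/355272742 ≈ -56.688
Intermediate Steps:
j = 9006
A(o) = -56 + o (A(o) = (-5 - 51) + o = -56 + o)
u = 3724/4800983 (u = 7/(9791/532 + 9006) = 7/(4800983/532) = 7*(532/4800983) = 3724/4800983 ≈ 0.00077567)
u + A((23 + 79)/(-110 - 38)) = 3724/4800983 + (-56 + (23 + 79)/(-110 - 38)) = 3724/4800983 + (-56 + 102/(-148)) = 3724/4800983 + (-56 + 102*(-1/148)) = 3724/4800983 + (-56 - 51/74) = 3724/4800983 - 4195/74 = -20139848109/355272742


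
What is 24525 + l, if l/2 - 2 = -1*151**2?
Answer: -21073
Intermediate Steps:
l = -45598 (l = 4 + 2*(-1*151**2) = 4 + 2*(-1*22801) = 4 + 2*(-22801) = 4 - 45602 = -45598)
24525 + l = 24525 - 45598 = -21073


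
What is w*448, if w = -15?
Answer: -6720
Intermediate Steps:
w*448 = -15*448 = -6720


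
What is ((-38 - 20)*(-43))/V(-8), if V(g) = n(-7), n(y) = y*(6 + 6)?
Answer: -1247/42 ≈ -29.690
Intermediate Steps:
n(y) = 12*y (n(y) = y*12 = 12*y)
V(g) = -84 (V(g) = 12*(-7) = -84)
((-38 - 20)*(-43))/V(-8) = ((-38 - 20)*(-43))/(-84) = -58*(-43)*(-1/84) = 2494*(-1/84) = -1247/42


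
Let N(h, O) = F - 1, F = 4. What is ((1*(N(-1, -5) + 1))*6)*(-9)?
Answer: -216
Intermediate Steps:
N(h, O) = 3 (N(h, O) = 4 - 1 = 3)
((1*(N(-1, -5) + 1))*6)*(-9) = ((1*(3 + 1))*6)*(-9) = ((1*4)*6)*(-9) = (4*6)*(-9) = 24*(-9) = -216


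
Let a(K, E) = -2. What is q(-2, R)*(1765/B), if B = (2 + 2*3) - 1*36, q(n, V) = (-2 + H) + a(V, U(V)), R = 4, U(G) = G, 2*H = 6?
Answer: 1765/28 ≈ 63.036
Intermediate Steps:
H = 3 (H = (½)*6 = 3)
q(n, V) = -1 (q(n, V) = (-2 + 3) - 2 = 1 - 2 = -1)
B = -28 (B = (2 + 6) - 36 = 8 - 36 = -28)
q(-2, R)*(1765/B) = -1765/(-28) = -1765*(-1)/28 = -1*(-1765/28) = 1765/28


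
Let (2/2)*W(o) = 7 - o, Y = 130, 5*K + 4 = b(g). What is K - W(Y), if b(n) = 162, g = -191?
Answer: 773/5 ≈ 154.60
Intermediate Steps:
K = 158/5 (K = -⅘ + (⅕)*162 = -⅘ + 162/5 = 158/5 ≈ 31.600)
W(o) = 7 - o
K - W(Y) = 158/5 - (7 - 1*130) = 158/5 - (7 - 130) = 158/5 - 1*(-123) = 158/5 + 123 = 773/5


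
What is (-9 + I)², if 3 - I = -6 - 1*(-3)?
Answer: 9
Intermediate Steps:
I = 6 (I = 3 - (-6 - 1*(-3)) = 3 - (-6 + 3) = 3 - 1*(-3) = 3 + 3 = 6)
(-9 + I)² = (-9 + 6)² = (-3)² = 9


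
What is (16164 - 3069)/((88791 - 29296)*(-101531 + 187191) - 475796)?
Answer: 4365/1698621968 ≈ 2.5697e-6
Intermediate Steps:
(16164 - 3069)/((88791 - 29296)*(-101531 + 187191) - 475796) = 13095/(59495*85660 - 475796) = 13095/(5096341700 - 475796) = 13095/5095865904 = 13095*(1/5095865904) = 4365/1698621968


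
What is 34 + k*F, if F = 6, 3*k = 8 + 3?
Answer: 56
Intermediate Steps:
k = 11/3 (k = (8 + 3)/3 = (⅓)*11 = 11/3 ≈ 3.6667)
34 + k*F = 34 + (11/3)*6 = 34 + 22 = 56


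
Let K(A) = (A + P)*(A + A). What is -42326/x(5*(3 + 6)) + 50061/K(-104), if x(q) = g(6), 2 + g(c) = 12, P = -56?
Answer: -140810867/33280 ≈ -4231.1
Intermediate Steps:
g(c) = 10 (g(c) = -2 + 12 = 10)
x(q) = 10
K(A) = 2*A*(-56 + A) (K(A) = (A - 56)*(A + A) = (-56 + A)*(2*A) = 2*A*(-56 + A))
-42326/x(5*(3 + 6)) + 50061/K(-104) = -42326/10 + 50061/((2*(-104)*(-56 - 104))) = -42326*⅒ + 50061/((2*(-104)*(-160))) = -21163/5 + 50061/33280 = -140810867/33280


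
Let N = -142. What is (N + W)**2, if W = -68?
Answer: 44100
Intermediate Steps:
(N + W)**2 = (-142 - 68)**2 = (-210)**2 = 44100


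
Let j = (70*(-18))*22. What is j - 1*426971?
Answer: -454691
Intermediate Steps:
j = -27720 (j = -1260*22 = -27720)
j - 1*426971 = -27720 - 1*426971 = -27720 - 426971 = -454691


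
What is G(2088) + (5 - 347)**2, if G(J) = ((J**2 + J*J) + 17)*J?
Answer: 18206443404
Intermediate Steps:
G(J) = J*(17 + 2*J**2) (G(J) = ((J**2 + J**2) + 17)*J = (2*J**2 + 17)*J = (17 + 2*J**2)*J = J*(17 + 2*J**2))
G(2088) + (5 - 347)**2 = 2088*(17 + 2*2088**2) + (5 - 347)**2 = 2088*(17 + 2*4359744) + (-342)**2 = 2088*(17 + 8719488) + 116964 = 2088*8719505 + 116964 = 18206326440 + 116964 = 18206443404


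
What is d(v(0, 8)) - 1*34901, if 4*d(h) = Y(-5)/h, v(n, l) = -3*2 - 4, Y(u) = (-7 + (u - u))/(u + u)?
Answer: -13960407/400 ≈ -34901.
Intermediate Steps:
Y(u) = -7/(2*u) (Y(u) = (-7 + 0)/((2*u)) = -7/(2*u))
v(n, l) = -10 (v(n, l) = -6 - 4 = -10)
d(h) = 7/(40*h) (d(h) = ((-7/2/(-5))/h)/4 = ((-7/2*(-⅕))/h)/4 = (7/(10*h))/4 = 7/(40*h))
d(v(0, 8)) - 1*34901 = (7/40)/(-10) - 1*34901 = (7/40)*(-⅒) - 34901 = -7/400 - 34901 = -13960407/400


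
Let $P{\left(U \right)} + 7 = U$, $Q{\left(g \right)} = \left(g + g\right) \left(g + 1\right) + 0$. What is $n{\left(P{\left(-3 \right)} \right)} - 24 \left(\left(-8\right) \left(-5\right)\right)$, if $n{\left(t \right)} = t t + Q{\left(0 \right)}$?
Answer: $-860$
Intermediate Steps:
$Q{\left(g \right)} = 2 g \left(1 + g\right)$ ($Q{\left(g \right)} = 2 g \left(1 + g\right) + 0 = 2 g \left(1 + g\right)$)
$P{\left(U \right)} = -7 + U$
$n{\left(t \right)} = t^{2}$ ($n{\left(t \right)} = t t + 2 \cdot 0 \left(1 + 0\right) = t^{2} + 2 \cdot 0 \cdot 1 = t^{2} + 0 = t^{2}$)
$n{\left(P{\left(-3 \right)} \right)} - 24 \left(\left(-8\right) \left(-5\right)\right) = \left(-7 - 3\right)^{2} - 24 \left(\left(-8\right) \left(-5\right)\right) = \left(-10\right)^{2} - 960 = 100 - 960 = -860$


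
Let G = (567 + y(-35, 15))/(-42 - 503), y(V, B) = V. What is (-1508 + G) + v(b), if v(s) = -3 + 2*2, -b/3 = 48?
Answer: -821847/545 ≈ -1508.0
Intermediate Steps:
b = -144 (b = -3*48 = -144)
v(s) = 1 (v(s) = -3 + 4 = 1)
G = -532/545 (G = (567 - 35)/(-42 - 503) = 532/(-545) = 532*(-1/545) = -532/545 ≈ -0.97615)
(-1508 + G) + v(b) = (-1508 - 532/545) + 1 = -822392/545 + 1 = -821847/545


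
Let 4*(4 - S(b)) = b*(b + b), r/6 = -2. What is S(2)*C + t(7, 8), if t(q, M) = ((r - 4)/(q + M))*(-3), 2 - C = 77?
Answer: -734/5 ≈ -146.80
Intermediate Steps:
C = -75 (C = 2 - 1*77 = 2 - 77 = -75)
r = -12 (r = 6*(-2) = -12)
S(b) = 4 - b²/2 (S(b) = 4 - b*(b + b)/4 = 4 - b*2*b/4 = 4 - b²/2)
t(q, M) = 48/(M + q) (t(q, M) = ((-12 - 4)/(q + M))*(-3) = -16/(M + q)*(-3) = 48/(M + q))
S(2)*C + t(7, 8) = (4 - ½*2²)*(-75) + 48/(8 + 7) = (4 - ½*4)*(-75) + 48/15 = (4 - 2)*(-75) + 48*(1/15) = 2*(-75) + 16/5 = -150 + 16/5 = -734/5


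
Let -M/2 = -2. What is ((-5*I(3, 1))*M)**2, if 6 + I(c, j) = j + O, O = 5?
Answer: 0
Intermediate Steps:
M = 4 (M = -2*(-2) = 4)
I(c, j) = -1 + j (I(c, j) = -6 + (j + 5) = -6 + (5 + j) = -1 + j)
((-5*I(3, 1))*M)**2 = (-5*(-1 + 1)*4)**2 = (-5*0*4)**2 = (0*4)**2 = 0**2 = 0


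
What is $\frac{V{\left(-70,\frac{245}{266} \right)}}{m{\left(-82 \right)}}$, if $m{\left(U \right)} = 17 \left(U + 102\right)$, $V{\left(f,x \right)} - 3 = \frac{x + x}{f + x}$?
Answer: $\frac{223}{25500} \approx 0.0087451$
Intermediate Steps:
$V{\left(f,x \right)} = 3 + \frac{2 x}{f + x}$ ($V{\left(f,x \right)} = 3 + \frac{x + x}{f + x} = 3 + \frac{2 x}{f + x}$)
$m{\left(U \right)} = 1734 + 17 U$ ($m{\left(U \right)} = 17 \left(102 + U\right) = 1734 + 17 U$)
$\frac{V{\left(-70,\frac{245}{266} \right)}}{m{\left(-82 \right)}} = \frac{\frac{1}{-70 + \frac{245}{266}} \left(3 \left(-70\right) + 5 \cdot \frac{245}{266}\right)}{1734 + 17 \left(-82\right)} = \frac{\frac{1}{-70 + 245 \cdot \frac{1}{266}} \left(-210 + 5 \cdot 245 \cdot \frac{1}{266}\right)}{1734 - 1394} = \frac{\frac{1}{-70 + \frac{35}{38}} \left(-210 + 5 \cdot \frac{35}{38}\right)}{340} = \frac{-210 + \frac{175}{38}}{- \frac{2625}{38}} \cdot \frac{1}{340} = \left(- \frac{38}{2625}\right) \left(- \frac{7805}{38}\right) \frac{1}{340} = \frac{223}{75} \cdot \frac{1}{340} = \frac{223}{25500}$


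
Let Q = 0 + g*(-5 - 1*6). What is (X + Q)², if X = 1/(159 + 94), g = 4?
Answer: 123899161/64009 ≈ 1935.7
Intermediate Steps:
X = 1/253 ≈ 0.0039526
Q = -44 (Q = 0 + 4*(-5 - 1*6) = 0 + 4*(-5 - 6) = 0 + 4*(-11) = 0 - 44 = -44)
(X + Q)² = (1/253 - 44)² = (-11131/253)² = 123899161/64009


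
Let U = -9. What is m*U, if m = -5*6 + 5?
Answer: 225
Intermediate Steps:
m = -25 (m = -30 + 5 = -25)
m*U = -25*(-9) = 225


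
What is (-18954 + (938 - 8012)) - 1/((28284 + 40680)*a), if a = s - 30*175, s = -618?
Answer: -10533030613055/404680752 ≈ -26028.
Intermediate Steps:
a = -5868 (a = -618 - 30*175 = -618 - 1*5250 = -618 - 5250 = -5868)
(-18954 + (938 - 8012)) - 1/((28284 + 40680)*a) = (-18954 + (938 - 8012)) - 1/((28284 + 40680)*(-5868)) = (-18954 - 7074) - (-1)/(68964*5868) = -26028 - (-1)/(68964*5868) = -26028 - 1*(-1/404680752) = -26028 + 1/404680752 = -10533030613055/404680752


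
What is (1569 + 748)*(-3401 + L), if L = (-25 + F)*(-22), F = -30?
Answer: -5076547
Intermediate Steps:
L = 1210 (L = (-25 - 30)*(-22) = -55*(-22) = 1210)
(1569 + 748)*(-3401 + L) = (1569 + 748)*(-3401 + 1210) = 2317*(-2191) = -5076547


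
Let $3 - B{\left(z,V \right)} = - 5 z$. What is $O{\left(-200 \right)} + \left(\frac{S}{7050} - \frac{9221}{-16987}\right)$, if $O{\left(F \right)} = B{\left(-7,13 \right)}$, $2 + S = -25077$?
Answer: $- \frac{4193276123}{119758350} \approx -35.014$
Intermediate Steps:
$S = -25079$ ($S = -2 - 25077 = -25079$)
$B{\left(z,V \right)} = 3 + 5 z$ ($B{\left(z,V \right)} = 3 - - 5 z = 3 + 5 z$)
$O{\left(F \right)} = -32$ ($O{\left(F \right)} = 3 + 5 \left(-7\right) = 3 - 35 = -32$)
$O{\left(-200 \right)} + \left(\frac{S}{7050} - \frac{9221}{-16987}\right) = -32 - \left(- \frac{9221}{16987} + \frac{25079}{7050}\right) = -32 - \frac{361008923}{119758350} = - \frac{4193276123}{119758350}$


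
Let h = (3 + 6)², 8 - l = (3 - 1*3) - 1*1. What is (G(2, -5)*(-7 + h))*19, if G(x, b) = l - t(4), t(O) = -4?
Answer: 18278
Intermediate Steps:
l = 9 (l = 8 - ((3 - 1*3) - 1*1) = 8 - ((3 - 3) - 1) = 8 - (0 - 1) = 8 - 1*(-1) = 8 + 1 = 9)
G(x, b) = 13 (G(x, b) = 9 - 1*(-4) = 9 + 4 = 13)
h = 81 (h = 9² = 81)
(G(2, -5)*(-7 + h))*19 = (13*(-7 + 81))*19 = (13*74)*19 = 962*19 = 18278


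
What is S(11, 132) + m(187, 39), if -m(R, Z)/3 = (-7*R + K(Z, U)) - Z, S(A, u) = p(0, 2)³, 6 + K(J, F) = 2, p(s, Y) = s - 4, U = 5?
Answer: 3992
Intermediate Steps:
p(s, Y) = -4 + s
K(J, F) = -4 (K(J, F) = -6 + 2 = -4)
S(A, u) = -64 (S(A, u) = (-4 + 0)³ = (-4)³ = -64)
m(R, Z) = 12 + 3*Z + 21*R (m(R, Z) = -3*((-7*R - 4) - Z) = -3*((-4 - 7*R) - Z) = -3*(-4 - Z - 7*R) = 12 + 3*Z + 21*R)
S(11, 132) + m(187, 39) = -64 + (12 + 3*39 + 21*187) = -64 + (12 + 117 + 3927) = -64 + 4056 = 3992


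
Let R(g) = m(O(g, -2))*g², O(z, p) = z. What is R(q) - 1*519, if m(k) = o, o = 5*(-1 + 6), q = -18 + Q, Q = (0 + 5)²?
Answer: 706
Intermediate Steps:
Q = 25 (Q = 5² = 25)
q = 7 (q = -18 + 25 = 7)
o = 25 (o = 5*5 = 25)
m(k) = 25
R(g) = 25*g²
R(q) - 1*519 = 25*7² - 1*519 = 25*49 - 519 = 1225 - 519 = 706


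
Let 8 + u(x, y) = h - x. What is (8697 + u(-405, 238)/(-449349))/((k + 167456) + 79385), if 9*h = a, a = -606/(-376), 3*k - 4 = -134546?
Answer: 2204105150683/51191827797372 ≈ 0.043056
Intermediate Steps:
k = -134542/3 (k = 4/3 + (⅓)*(-134546) = 4/3 - 134546/3 = -134542/3 ≈ -44847.)
a = 303/188 (a = -606*(-1/376) = 303/188 ≈ 1.6117)
h = 101/564 (h = (⅑)*(303/188) = 101/564 ≈ 0.17908)
u(x, y) = -4411/564 - x (u(x, y) = -8 + (101/564 - x) = -4411/564 - x)
(8697 + u(-405, 238)/(-449349))/((k + 167456) + 79385) = (8697 + (-4411/564 - 1*(-405))/(-449349))/((-134542/3 + 167456) + 79385) = (8697 + (-4411/564 + 405)*(-1/449349))/(367826/3 + 79385) = (8697 + (224009/564)*(-1/449349))/(605981/3) = (8697 - 224009/253432836)*(3/605981) = (2204105150683/253432836)*(3/605981) = 2204105150683/51191827797372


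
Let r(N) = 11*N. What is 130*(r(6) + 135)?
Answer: 26130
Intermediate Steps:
130*(r(6) + 135) = 130*(11*6 + 135) = 130*(66 + 135) = 130*201 = 26130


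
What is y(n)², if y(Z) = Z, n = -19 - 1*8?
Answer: 729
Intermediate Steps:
n = -27 (n = -19 - 8 = -27)
y(n)² = (-27)² = 729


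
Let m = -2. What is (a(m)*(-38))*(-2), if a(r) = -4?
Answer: -304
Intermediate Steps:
(a(m)*(-38))*(-2) = -4*(-38)*(-2) = 152*(-2) = -304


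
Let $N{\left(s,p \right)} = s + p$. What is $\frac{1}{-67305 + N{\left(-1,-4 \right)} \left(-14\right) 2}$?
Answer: $- \frac{1}{67165} \approx -1.4889 \cdot 10^{-5}$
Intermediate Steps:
$N{\left(s,p \right)} = p + s$
$\frac{1}{-67305 + N{\left(-1,-4 \right)} \left(-14\right) 2} = \frac{1}{-67305 + \left(-4 - 1\right) \left(-14\right) 2} = \frac{1}{-67305 + \left(-5\right) \left(-14\right) 2} = \frac{1}{-67305 + 70 \cdot 2} = \frac{1}{-67305 + 140} = \frac{1}{-67165} = - \frac{1}{67165}$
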